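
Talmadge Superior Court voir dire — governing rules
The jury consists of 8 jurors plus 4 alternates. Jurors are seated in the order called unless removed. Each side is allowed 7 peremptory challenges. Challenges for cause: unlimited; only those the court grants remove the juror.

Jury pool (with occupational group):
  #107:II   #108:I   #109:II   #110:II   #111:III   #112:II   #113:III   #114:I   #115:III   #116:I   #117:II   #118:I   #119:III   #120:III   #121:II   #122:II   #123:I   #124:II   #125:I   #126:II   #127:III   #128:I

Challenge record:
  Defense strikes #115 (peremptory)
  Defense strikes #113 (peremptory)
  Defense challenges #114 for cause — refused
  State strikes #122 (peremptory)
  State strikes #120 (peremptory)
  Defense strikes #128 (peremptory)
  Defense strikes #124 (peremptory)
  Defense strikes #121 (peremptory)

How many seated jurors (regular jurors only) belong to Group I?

Removed: #113, #115, #120, #121, #122, #124, #128.
Seated jurors 1–8: #107, #108, #109, #110, #111, #112, #114, #116 (alternates #117, #118, #119, #123 not counted).
Of those, in Group I: #108, #114, #116 → 3.

3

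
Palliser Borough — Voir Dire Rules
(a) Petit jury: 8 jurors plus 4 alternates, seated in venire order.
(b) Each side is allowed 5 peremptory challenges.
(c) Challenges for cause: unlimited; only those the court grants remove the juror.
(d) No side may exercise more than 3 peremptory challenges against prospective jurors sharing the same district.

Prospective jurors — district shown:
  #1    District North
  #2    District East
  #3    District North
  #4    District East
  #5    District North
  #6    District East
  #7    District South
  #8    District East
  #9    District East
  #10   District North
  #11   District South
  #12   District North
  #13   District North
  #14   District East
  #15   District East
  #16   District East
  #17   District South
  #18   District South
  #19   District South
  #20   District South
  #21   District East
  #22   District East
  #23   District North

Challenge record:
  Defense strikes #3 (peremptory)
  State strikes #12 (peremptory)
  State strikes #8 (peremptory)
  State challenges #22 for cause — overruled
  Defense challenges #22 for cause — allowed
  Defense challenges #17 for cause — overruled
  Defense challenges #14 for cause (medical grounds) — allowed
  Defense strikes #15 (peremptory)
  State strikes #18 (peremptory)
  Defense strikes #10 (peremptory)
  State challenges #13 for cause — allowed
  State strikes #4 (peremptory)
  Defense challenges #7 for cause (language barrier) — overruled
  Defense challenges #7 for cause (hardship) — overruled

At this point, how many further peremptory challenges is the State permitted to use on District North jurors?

1

State peremptories so far: #12, #8, #18, #4 — 4 of 5 used, 1 left overall.
Against District North: #12 — 1 used; per-district cap 3 leaves 2.
Binding limit: min(1, 2) = 1.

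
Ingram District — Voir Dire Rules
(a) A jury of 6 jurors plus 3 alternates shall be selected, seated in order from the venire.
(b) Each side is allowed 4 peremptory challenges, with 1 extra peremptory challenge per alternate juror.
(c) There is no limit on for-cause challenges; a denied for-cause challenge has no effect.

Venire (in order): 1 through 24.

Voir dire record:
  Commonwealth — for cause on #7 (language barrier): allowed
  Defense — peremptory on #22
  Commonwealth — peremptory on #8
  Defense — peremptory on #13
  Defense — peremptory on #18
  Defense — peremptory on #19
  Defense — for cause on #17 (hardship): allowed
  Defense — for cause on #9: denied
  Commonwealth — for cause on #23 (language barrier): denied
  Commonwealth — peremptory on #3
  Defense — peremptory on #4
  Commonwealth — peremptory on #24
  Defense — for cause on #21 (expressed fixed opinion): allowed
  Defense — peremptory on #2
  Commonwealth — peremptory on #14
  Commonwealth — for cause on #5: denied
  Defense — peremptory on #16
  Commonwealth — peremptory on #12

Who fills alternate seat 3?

23

Removed: #2, #3, #4, #7, #8, #12, #13, #14, #16, #17, #18, #19, #21, #22, #24. (#5, #9, #23 stay — for-cause denied.)
Seating in order: seats 1–6 → #1, #5, #6, #9, #10, #11; alternates → #15, #20, #23.
So alternate 3 is #23.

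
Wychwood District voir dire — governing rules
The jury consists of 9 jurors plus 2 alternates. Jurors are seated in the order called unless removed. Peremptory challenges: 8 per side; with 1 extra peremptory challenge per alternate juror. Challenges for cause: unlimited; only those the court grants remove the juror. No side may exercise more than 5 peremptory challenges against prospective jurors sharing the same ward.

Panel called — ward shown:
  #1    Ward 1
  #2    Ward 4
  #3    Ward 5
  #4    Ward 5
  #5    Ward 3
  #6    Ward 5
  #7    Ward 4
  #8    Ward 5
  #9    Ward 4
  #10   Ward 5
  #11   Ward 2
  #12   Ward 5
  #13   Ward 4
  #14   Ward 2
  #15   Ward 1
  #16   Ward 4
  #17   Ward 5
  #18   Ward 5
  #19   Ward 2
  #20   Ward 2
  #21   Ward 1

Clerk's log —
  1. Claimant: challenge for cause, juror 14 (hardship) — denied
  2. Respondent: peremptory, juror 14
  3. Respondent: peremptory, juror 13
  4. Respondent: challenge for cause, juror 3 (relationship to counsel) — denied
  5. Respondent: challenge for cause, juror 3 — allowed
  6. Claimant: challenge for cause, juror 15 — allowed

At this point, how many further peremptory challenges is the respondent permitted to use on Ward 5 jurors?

Respondent peremptories so far: #14, #13 — 2 of 10 used, 8 left overall.
Against Ward 5: none yet — per-ward cap 5 leaves 5.
Binding limit: min(8, 5) = 5.

5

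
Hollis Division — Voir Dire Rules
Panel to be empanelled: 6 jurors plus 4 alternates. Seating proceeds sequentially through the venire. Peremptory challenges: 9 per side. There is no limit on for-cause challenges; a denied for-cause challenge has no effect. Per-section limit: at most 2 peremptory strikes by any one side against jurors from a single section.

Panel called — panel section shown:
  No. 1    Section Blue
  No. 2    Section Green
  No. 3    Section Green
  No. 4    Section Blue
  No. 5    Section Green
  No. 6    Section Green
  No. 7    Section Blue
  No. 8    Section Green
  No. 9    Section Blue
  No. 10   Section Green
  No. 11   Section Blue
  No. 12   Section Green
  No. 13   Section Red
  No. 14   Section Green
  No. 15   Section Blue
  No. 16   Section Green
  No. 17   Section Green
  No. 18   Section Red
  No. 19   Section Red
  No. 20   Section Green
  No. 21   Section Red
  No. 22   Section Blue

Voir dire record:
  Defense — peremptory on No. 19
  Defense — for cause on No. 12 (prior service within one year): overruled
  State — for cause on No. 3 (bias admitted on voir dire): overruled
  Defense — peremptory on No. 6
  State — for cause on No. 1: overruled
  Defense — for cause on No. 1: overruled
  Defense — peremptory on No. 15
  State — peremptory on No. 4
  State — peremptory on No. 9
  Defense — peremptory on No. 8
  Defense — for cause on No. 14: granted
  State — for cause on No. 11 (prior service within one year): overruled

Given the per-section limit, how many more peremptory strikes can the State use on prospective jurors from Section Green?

State peremptories so far: #4, #9 — 2 of 9 used, 7 left overall.
Against Section Green: none yet — per-section cap 2 leaves 2.
Binding limit: min(7, 2) = 2.

2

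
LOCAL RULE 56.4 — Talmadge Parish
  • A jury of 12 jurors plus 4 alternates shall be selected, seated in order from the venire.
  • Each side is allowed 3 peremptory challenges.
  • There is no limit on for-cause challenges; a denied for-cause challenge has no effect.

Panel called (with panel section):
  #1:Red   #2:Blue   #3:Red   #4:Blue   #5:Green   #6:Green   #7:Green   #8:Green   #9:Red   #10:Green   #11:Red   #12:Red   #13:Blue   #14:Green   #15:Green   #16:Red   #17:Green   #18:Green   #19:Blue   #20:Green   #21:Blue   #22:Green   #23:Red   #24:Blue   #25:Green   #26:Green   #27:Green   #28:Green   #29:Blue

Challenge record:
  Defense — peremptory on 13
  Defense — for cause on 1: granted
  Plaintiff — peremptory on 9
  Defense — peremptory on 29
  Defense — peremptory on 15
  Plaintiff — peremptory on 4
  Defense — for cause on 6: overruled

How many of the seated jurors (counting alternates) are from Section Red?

Removed: #1, #4, #9, #13, #15, #29.
Seated (16 incl. alternates): #2, #3, #5, #6, #7, #8, #10, #11, #12, #14, #16, #17, #18, #19, #20, #21.
Of those, in Section Red: #3, #11, #12, #16 → 4.

4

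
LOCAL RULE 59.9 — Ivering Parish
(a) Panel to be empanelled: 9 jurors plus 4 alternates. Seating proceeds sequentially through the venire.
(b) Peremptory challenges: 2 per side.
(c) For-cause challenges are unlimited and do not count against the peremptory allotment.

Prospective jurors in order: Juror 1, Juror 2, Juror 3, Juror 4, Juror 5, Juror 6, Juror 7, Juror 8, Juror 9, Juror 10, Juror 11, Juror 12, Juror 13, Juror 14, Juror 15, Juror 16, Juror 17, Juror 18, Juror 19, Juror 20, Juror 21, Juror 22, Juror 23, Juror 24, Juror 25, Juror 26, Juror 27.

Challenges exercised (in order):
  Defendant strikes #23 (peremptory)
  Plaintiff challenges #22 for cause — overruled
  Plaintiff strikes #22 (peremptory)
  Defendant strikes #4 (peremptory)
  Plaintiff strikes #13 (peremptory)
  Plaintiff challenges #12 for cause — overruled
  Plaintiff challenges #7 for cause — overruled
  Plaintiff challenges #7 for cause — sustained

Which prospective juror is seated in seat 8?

Removed: #4, #7, #13, #22, #23. (#12 stays — for-cause denied.)
Filling seats in venire order through position 8: #1, #2, #3, #5, #6, #8, #9, #10.
So seat 8 is #10.

10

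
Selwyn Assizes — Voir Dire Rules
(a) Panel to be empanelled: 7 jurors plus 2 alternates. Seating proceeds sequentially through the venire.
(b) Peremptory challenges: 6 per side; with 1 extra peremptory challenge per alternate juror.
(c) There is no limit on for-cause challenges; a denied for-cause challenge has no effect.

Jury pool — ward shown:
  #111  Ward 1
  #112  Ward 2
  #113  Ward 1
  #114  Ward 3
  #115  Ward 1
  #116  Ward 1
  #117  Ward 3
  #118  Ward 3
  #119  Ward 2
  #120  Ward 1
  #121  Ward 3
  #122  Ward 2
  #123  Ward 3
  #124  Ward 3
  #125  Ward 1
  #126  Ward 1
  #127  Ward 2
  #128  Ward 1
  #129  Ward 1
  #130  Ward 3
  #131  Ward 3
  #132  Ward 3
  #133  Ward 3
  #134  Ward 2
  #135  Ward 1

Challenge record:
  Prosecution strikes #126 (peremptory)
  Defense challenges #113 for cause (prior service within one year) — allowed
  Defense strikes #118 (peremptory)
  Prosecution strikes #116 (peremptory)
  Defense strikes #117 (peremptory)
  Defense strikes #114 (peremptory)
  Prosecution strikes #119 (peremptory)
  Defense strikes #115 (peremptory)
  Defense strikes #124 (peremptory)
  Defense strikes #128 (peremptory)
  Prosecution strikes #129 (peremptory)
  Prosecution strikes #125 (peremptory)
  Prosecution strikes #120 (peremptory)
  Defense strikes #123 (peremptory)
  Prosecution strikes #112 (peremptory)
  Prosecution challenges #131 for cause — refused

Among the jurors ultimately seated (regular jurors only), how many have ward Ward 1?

1

Removed: #112, #113, #114, #115, #116, #117, #118, #119, #120, #123, #124, #125, #126, #128, #129.
Seated jurors 1–7: #111, #121, #122, #127, #130, #131, #132 (alternates #133, #134 not counted).
Of those, in Ward 1: #111 → 1.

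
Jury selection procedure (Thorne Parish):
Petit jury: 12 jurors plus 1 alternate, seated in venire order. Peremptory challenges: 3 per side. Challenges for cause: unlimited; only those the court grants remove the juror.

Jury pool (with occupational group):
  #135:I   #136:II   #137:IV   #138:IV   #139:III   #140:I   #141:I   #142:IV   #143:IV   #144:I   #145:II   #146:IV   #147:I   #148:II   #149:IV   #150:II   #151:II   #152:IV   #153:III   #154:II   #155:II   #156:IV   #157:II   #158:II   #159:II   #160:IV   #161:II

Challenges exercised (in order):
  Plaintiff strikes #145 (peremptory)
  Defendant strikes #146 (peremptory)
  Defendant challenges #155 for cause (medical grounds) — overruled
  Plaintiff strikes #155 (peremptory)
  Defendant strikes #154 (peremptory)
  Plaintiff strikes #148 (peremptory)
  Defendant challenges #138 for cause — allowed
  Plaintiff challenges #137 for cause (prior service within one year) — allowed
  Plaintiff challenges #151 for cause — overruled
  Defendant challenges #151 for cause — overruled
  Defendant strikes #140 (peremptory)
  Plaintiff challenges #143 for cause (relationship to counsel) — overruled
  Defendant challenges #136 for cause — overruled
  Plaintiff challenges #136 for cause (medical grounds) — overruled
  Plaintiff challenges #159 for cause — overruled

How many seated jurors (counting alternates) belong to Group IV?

4

Removed: #137, #138, #140, #145, #146, #148, #154, #155.
Seated (13 incl. alternates): #135, #136, #139, #141, #142, #143, #144, #147, #149, #150, #151, #152, #153.
Of those, in Group IV: #142, #143, #149, #152 → 4.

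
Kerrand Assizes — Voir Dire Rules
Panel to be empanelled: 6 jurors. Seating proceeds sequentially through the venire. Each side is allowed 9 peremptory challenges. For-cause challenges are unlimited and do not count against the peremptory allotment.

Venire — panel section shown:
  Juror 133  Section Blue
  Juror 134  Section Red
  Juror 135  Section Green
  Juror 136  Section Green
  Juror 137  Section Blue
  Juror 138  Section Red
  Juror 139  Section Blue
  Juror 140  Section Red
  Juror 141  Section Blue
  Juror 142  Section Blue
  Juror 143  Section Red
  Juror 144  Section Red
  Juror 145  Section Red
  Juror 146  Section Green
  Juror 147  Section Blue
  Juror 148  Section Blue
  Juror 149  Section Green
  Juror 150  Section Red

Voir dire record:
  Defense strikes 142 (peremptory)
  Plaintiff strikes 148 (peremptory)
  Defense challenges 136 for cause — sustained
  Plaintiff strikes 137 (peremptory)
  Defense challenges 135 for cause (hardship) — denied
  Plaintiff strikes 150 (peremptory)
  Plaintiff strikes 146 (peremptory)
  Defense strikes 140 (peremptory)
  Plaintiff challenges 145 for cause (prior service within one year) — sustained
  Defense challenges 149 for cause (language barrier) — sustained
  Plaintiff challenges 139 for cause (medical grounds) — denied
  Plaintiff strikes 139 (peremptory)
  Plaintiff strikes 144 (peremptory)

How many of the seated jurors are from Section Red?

Removed: #136, #137, #139, #140, #142, #144, #145, #146, #148, #149, #150.
Seated jurors 1–6: #133, #134, #135, #138, #141, #143.
Of those, in Section Red: #134, #138, #143 → 3.

3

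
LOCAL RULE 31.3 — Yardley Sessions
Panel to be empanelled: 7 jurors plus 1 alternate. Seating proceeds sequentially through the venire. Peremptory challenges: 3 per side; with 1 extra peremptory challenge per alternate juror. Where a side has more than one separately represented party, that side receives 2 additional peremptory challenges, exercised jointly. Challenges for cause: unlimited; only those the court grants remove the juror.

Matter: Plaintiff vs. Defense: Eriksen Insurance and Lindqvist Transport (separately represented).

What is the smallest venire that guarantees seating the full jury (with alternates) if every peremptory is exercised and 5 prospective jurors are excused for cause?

23

Seats to fill: 7 + 1 alternates = 8.
Peremptories — Plaintiff: 3 + 1×1 = 4; Defense: 3 + 1×1 + 2 = 6; total 10.
For-cause removals: 5.
Minimum venire: 8 + 10 + 5 = 23.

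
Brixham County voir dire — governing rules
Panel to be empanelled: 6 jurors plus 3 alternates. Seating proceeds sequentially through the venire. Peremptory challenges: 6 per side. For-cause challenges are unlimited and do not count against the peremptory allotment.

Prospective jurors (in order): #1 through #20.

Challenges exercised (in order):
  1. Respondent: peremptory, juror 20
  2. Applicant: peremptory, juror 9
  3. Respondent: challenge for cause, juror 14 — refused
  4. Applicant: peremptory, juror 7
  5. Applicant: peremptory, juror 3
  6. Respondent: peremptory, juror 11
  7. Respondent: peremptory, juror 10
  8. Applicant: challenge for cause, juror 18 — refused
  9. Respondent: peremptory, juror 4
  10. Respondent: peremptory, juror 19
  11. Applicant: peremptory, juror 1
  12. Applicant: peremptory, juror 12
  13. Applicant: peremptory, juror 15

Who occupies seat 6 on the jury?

Removed: #1, #3, #4, #7, #9, #10, #11, #12, #15, #19, #20. (#14, #18 stay — for-cause denied.)
Filling seats in venire order through position 6: #2, #5, #6, #8, #13, #14.
So seat 6 is #14.

14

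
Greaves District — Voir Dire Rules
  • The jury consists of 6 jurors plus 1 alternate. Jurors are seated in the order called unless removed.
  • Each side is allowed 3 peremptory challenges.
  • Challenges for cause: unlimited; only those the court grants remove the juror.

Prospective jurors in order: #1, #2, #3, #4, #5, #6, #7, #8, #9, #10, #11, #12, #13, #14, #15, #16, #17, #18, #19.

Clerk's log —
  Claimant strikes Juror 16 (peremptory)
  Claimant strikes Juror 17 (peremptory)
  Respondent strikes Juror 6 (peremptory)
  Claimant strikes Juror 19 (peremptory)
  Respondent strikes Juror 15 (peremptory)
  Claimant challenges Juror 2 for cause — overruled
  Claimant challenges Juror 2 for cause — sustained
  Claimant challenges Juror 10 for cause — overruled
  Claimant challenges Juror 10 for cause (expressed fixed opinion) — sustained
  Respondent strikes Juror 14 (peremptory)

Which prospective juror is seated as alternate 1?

9

Removed: #2, #6, #10, #14, #15, #16, #17, #19.
Seating in order: seats 1–6 → #1, #3, #4, #5, #7, #8; alternates → #9.
So alternate 1 is #9.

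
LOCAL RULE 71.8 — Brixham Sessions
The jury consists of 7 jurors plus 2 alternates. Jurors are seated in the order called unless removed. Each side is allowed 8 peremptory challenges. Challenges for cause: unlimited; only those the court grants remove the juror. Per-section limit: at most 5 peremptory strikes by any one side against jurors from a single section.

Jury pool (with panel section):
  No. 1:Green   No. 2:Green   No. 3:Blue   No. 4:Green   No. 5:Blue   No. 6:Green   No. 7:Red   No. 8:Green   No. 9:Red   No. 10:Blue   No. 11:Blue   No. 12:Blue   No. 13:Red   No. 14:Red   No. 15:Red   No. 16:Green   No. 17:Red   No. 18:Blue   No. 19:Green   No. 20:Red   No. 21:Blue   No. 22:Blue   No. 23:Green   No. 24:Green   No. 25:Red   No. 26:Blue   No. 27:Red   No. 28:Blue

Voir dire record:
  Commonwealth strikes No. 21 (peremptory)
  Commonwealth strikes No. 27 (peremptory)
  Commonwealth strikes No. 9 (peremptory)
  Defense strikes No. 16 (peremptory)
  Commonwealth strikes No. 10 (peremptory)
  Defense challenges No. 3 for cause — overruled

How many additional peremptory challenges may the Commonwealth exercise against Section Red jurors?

Commonwealth peremptories so far: #21, #27, #9, #10 — 4 of 8 used, 4 left overall.
Against Section Red: #27, #9 — 2 used; per-section cap 5 leaves 3.
Binding limit: min(4, 3) = 3.

3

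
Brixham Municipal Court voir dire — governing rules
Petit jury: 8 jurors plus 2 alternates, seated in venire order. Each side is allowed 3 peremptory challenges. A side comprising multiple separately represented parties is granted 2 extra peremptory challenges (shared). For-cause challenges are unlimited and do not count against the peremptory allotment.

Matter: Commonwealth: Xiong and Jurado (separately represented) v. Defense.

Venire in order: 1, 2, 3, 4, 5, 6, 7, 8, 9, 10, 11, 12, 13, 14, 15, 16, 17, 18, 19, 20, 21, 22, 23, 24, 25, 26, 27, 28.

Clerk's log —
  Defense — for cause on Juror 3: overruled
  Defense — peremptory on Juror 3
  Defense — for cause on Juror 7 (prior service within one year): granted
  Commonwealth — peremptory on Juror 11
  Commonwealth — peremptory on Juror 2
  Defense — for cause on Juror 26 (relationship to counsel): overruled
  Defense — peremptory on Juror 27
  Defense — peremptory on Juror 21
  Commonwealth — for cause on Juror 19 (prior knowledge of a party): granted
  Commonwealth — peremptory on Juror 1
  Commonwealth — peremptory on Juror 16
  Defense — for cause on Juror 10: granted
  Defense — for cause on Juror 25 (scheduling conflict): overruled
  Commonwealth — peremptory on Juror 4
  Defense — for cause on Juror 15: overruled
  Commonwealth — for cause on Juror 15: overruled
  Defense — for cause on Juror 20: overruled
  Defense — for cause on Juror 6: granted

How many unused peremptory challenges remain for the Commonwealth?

Commonwealth allotment: 3 base + 2 multi-party = 5.
Commonwealth peremptories used: #11, #2, #1, #16, #4 — 5 (for-cause on #19, #15 don't count).
Remaining: 5 − 5 = 0.

0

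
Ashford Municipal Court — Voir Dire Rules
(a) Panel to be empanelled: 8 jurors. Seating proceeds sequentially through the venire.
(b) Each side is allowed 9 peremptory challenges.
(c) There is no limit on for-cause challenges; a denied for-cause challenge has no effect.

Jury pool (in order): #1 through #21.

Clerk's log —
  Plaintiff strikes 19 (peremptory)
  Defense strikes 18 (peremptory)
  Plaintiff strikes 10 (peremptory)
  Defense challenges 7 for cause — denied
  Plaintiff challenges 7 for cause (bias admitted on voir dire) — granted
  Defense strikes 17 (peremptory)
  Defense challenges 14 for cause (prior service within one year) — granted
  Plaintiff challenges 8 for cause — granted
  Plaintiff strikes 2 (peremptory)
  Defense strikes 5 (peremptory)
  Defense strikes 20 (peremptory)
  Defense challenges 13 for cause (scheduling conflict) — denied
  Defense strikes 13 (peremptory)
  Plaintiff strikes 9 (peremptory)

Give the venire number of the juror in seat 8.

Removed: #2, #5, #7, #8, #9, #10, #13, #14, #17, #18, #19, #20.
Seating in order: seats 1–8 → #1, #3, #4, #6, #11, #12, #15, #16.
So seat 8 is #16.

16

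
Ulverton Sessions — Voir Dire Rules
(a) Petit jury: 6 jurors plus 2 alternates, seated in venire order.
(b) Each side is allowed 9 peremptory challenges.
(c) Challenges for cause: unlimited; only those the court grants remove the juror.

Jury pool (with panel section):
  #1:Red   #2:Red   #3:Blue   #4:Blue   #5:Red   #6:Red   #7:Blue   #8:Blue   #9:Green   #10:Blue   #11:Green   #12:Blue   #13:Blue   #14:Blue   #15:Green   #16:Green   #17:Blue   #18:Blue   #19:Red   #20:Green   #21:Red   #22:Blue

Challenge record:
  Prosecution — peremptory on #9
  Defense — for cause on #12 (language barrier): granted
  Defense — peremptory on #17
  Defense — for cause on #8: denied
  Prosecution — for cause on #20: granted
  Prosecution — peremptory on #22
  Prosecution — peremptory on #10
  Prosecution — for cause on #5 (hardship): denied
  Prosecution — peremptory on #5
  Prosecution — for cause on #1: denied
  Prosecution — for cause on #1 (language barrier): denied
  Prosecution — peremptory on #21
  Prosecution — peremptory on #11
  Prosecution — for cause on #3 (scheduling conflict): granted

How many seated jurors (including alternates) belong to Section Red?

3

Removed: #3, #5, #9, #10, #11, #12, #17, #20, #21, #22.
Seated (8 incl. alternates): #1, #2, #4, #6, #7, #8, #13, #14.
Of those, in Section Red: #1, #2, #6 → 3.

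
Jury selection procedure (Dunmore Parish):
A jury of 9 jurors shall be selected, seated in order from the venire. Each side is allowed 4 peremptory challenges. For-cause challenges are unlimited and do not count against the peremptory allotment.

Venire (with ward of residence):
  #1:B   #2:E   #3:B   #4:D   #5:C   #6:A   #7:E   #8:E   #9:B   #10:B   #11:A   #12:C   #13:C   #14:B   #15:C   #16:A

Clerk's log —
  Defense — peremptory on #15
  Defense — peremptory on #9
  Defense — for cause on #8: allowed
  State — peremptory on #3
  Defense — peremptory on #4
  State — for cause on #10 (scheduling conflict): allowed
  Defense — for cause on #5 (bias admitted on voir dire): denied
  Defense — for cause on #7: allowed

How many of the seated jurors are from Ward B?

Removed: #3, #4, #7, #8, #9, #10, #15.
Seated jurors 1–9: #1, #2, #5, #6, #11, #12, #13, #14, #16.
Of those, in Ward B: #1, #14 → 2.

2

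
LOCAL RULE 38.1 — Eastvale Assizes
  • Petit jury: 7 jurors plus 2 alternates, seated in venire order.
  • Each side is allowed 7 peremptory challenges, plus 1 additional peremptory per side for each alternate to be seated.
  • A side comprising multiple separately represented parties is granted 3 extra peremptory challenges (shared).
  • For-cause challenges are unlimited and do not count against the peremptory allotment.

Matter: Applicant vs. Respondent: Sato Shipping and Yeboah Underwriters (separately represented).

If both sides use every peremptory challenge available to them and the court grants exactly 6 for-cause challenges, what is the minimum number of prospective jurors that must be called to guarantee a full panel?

Seats to fill: 7 + 2 alternates = 9.
Peremptories — Applicant: 7 + 1×2 = 9; Respondent: 7 + 1×2 + 3 = 12; total 21.
For-cause removals: 6.
Minimum venire: 9 + 21 + 6 = 36.

36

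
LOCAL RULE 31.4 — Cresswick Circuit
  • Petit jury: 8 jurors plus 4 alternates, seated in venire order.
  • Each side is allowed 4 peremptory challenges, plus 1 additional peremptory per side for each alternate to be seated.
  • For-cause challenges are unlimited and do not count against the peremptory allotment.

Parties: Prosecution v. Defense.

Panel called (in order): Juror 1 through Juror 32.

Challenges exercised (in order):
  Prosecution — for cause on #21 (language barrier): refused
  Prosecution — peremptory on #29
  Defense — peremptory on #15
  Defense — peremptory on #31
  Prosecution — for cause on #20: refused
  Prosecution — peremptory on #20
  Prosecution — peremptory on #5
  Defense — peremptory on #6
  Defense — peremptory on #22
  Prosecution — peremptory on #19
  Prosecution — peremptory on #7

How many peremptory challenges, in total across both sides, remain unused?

Prosecution allotment: 4 base + 1 × 4 alternates = 8. Defense allotment: 4 base + 1 × 4 alternates = 8.
Prosecution peremptories used: #29, #20, #5, #19, #7 — 5 (for-cause on #21, #20 don't count).
Defense peremptories used: #15, #31, #6, #22 — 4.
Remaining: (8 − 5) + (8 − 4) = 7.

7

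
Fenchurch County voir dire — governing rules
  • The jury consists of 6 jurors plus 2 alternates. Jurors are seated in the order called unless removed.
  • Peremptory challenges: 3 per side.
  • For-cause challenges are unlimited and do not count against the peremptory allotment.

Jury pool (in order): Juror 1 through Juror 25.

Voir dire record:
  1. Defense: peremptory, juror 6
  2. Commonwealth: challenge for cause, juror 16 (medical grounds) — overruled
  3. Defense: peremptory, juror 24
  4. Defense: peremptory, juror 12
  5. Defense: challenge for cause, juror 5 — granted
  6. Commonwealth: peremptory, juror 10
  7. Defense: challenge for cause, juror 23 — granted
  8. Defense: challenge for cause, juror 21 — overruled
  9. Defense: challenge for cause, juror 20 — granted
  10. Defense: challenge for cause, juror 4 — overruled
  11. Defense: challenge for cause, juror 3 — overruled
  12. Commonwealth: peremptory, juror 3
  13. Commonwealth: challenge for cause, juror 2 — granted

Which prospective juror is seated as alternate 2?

Removed: #2, #3, #5, #6, #10, #12, #20, #23, #24. (#4, #16, #21 stay — for-cause denied.)
Seating in order: seats 1–6 → #1, #4, #7, #8, #9, #11; alternates → #13, #14.
So alternate 2 is #14.

14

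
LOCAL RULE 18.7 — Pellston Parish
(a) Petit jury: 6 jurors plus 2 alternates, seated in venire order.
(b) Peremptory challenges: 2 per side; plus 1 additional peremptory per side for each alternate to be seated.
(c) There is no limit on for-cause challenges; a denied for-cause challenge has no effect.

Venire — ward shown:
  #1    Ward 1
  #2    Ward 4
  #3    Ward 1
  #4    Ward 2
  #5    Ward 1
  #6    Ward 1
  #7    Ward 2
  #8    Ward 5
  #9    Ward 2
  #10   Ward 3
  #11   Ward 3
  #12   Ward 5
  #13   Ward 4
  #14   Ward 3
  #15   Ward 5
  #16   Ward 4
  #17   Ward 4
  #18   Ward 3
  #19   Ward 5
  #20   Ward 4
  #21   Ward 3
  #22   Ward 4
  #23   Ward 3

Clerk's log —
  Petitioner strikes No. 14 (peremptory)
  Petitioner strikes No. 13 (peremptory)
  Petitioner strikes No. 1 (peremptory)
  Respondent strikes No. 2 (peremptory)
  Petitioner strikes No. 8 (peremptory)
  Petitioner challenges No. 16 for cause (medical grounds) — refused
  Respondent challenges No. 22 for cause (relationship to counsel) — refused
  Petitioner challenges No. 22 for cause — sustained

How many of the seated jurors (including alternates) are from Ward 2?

3

Removed: #1, #2, #8, #13, #14, #22.
Seated (8 incl. alternates): #3, #4, #5, #6, #7, #9, #10, #11.
Of those, in Ward 2: #4, #7, #9 → 3.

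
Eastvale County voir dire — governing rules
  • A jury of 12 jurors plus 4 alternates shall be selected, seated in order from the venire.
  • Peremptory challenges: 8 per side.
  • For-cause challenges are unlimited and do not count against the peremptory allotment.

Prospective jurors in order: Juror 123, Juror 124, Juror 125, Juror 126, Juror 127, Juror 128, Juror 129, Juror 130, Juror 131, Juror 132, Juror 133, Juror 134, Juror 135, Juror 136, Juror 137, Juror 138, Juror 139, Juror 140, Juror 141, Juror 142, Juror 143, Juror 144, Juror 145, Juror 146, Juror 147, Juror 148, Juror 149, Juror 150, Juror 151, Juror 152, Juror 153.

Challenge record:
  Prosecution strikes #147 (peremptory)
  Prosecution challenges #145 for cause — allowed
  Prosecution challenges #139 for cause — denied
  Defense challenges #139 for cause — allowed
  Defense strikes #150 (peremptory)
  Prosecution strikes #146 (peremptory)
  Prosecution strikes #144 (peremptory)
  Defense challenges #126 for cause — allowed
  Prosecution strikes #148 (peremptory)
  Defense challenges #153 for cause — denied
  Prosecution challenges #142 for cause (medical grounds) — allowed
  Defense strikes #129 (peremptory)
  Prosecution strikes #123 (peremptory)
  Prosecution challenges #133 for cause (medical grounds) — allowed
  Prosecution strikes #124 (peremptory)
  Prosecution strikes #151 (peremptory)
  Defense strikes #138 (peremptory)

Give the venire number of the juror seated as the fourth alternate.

Removed: #123, #124, #126, #129, #133, #138, #139, #142, #144, #145, #146, #147, #148, #150, #151. (#153 stays — for-cause denied.)
Seating in order: seats 1–12 → #125, #127, #128, #130, #131, #132, #134, #135, #136, #137, #140, #141; alternates → #143, #149, #152, #153.
So alternate 4 is #153.

153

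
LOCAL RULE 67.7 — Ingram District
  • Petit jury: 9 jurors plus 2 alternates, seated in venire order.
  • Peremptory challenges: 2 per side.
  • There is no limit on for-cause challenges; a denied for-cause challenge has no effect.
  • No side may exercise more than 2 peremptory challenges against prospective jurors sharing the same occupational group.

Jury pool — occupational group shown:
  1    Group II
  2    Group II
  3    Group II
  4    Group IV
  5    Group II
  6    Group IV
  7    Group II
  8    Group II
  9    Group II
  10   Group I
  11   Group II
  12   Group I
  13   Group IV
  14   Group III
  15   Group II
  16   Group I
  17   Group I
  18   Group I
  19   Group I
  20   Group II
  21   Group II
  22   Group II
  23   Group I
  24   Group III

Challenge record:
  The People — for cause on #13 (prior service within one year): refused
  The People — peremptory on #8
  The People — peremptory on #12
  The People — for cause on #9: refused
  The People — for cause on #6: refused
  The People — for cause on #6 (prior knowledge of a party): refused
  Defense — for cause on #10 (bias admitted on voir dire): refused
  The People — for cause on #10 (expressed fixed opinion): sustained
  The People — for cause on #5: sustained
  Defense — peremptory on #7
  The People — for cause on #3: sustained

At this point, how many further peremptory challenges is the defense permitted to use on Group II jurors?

Defense peremptories so far: #7 — 1 of 2 used, 1 left overall.
Against Group II: #7 — 1 used; per-group cap 2 leaves 1.
Binding limit: min(1, 1) = 1.

1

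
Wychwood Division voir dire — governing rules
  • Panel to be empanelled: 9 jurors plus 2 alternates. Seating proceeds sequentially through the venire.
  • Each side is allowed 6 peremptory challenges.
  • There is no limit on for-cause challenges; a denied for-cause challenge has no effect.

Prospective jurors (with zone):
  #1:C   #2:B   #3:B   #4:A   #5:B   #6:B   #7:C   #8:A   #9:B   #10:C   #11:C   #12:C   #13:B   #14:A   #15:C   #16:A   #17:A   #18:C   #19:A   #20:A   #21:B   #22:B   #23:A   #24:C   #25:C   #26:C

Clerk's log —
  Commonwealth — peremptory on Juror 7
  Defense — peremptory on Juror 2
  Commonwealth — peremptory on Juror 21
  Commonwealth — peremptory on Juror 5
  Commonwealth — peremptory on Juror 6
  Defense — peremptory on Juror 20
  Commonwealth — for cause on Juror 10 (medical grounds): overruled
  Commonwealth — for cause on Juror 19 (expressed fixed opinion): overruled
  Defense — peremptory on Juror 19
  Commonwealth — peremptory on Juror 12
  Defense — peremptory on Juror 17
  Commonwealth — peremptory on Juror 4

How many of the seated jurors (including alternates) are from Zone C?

5

Removed: #2, #4, #5, #6, #7, #12, #17, #19, #20, #21.
Seated (11 incl. alternates): #1, #3, #8, #9, #10, #11, #13, #14, #15, #16, #18.
Of those, in Zone C: #1, #10, #11, #15, #18 → 5.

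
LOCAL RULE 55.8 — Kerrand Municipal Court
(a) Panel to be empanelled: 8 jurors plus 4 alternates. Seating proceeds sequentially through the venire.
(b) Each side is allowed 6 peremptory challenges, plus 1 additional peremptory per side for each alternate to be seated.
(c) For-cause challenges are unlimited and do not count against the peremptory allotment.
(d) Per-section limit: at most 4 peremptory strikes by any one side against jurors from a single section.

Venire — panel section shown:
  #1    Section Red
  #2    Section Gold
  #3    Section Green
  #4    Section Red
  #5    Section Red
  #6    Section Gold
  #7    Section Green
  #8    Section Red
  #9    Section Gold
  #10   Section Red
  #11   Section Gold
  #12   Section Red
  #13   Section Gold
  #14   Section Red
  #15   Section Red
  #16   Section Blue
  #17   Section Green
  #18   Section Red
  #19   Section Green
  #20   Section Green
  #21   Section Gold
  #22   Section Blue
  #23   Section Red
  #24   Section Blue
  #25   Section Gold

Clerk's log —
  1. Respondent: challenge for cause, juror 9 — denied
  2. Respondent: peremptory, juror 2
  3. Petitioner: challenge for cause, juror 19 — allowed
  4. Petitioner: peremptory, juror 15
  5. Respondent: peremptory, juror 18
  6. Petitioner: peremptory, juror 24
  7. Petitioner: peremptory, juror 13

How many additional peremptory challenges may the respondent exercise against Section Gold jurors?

Respondent peremptories so far: #2, #18 — 2 of 10 used, 8 left overall.
Against Section Gold: #2 — 1 used; per-section cap 4 leaves 3.
Binding limit: min(8, 3) = 3.

3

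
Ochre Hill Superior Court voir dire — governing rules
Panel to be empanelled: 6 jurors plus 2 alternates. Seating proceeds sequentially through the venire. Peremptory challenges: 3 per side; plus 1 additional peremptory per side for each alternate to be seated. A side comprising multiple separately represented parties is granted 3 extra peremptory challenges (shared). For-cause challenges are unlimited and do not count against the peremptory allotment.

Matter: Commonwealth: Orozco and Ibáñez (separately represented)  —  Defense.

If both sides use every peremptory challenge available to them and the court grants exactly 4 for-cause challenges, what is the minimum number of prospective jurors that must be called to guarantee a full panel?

Seats to fill: 6 + 2 alternates = 8.
Peremptories — Commonwealth: 3 + 1×2 + 3 = 8; Defense: 3 + 1×2 = 5; total 13.
For-cause removals: 4.
Minimum venire: 8 + 13 + 4 = 25.

25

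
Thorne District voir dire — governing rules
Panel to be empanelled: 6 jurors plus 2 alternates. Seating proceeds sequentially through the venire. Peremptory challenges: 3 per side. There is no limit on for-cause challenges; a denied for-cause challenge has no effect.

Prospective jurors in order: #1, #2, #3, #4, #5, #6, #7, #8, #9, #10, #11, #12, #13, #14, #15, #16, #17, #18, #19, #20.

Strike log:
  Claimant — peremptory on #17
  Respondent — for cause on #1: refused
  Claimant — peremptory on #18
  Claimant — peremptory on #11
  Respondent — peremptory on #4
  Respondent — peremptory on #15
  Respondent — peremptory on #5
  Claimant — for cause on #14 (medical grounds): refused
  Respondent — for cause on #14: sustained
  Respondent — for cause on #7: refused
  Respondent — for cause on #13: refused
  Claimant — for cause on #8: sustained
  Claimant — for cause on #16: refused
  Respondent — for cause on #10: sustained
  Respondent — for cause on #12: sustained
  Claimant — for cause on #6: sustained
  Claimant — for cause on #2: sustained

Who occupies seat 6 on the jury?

Removed: #2, #4, #5, #6, #8, #10, #11, #12, #14, #15, #17, #18. (#1, #7, #13, #16 stay — for-cause denied.)
Seating in order: seats 1–6 → #1, #3, #7, #9, #13, #16; alternates → #19, #20.
So seat 6 is #16.

16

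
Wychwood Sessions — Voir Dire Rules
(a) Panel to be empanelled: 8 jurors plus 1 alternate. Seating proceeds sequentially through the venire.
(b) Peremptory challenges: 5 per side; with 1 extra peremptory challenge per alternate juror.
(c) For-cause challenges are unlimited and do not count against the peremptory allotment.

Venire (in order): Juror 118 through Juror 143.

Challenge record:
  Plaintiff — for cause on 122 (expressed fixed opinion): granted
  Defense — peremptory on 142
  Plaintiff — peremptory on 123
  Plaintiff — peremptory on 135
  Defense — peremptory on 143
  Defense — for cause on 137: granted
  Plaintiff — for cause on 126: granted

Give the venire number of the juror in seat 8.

128

Removed: #122, #123, #126, #135, #137, #142, #143.
Seating in order: seats 1–8 → #118, #119, #120, #121, #124, #125, #127, #128; alternates → #129.
So seat 8 is #128.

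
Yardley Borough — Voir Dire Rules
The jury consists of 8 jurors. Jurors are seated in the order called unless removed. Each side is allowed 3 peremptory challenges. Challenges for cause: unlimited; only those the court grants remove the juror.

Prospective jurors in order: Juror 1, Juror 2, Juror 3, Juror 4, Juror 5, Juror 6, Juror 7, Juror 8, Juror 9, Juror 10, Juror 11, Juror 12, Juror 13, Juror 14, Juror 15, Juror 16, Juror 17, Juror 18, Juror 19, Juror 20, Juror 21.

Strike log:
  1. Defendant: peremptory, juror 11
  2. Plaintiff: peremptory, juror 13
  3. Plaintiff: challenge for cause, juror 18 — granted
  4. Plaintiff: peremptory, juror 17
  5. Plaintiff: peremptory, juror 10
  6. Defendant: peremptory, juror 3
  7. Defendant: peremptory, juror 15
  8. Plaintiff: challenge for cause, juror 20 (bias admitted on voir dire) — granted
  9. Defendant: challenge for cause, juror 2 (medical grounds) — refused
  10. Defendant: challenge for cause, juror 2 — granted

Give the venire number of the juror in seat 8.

12

Removed: #2, #3, #10, #11, #13, #15, #17, #18, #20.
Filling seats in venire order through position 8: #1, #4, #5, #6, #7, #8, #9, #12.
So seat 8 is #12.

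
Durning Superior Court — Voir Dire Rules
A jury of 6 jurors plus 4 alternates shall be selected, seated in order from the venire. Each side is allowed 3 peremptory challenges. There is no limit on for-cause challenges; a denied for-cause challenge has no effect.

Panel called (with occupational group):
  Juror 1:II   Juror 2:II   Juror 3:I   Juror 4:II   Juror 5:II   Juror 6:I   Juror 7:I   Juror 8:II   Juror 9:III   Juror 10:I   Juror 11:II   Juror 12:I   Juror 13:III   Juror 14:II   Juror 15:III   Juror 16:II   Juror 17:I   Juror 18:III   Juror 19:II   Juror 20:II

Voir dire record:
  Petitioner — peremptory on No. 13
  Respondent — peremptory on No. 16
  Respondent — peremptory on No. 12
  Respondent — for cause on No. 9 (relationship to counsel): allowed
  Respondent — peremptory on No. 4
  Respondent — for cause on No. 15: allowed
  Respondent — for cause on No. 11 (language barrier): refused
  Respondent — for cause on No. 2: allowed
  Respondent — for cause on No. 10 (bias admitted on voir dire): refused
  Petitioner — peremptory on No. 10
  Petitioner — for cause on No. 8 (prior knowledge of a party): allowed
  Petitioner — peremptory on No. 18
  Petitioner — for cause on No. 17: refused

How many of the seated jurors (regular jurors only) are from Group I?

Removed: #2, #4, #8, #9, #10, #12, #13, #15, #16, #18.
Seated jurors 1–6: #1, #3, #5, #6, #7, #11 (alternates #14, #17, #19, #20 not counted).
Of those, in Group I: #3, #6, #7 → 3.

3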